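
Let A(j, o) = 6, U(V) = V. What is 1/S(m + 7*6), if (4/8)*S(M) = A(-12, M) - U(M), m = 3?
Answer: -1/78 ≈ -0.012821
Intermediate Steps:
S(M) = 12 - 2*M (S(M) = 2*(6 - M) = 12 - 2*M)
1/S(m + 7*6) = 1/(12 - 2*(3 + 7*6)) = 1/(12 - 2*(3 + 42)) = 1/(12 - 2*45) = 1/(12 - 90) = 1/(-78) = -1/78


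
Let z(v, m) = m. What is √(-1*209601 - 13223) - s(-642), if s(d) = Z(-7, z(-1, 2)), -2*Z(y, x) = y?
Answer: -7/2 + 2*I*√55706 ≈ -3.5 + 472.04*I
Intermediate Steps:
Z(y, x) = -y/2
s(d) = 7/2 (s(d) = -½*(-7) = 7/2)
√(-1*209601 - 13223) - s(-642) = √(-1*209601 - 13223) - 1*7/2 = √(-209601 - 13223) - 7/2 = √(-222824) - 7/2 = 2*I*√55706 - 7/2 = -7/2 + 2*I*√55706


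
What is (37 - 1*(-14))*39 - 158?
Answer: 1831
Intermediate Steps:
(37 - 1*(-14))*39 - 158 = (37 + 14)*39 - 158 = 51*39 - 158 = 1989 - 158 = 1831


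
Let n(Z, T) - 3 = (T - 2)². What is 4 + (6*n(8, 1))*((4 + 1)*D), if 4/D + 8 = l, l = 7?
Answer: -476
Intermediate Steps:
D = -4 (D = 4/(-8 + 7) = 4/(-1) = 4*(-1) = -4)
n(Z, T) = 3 + (-2 + T)² (n(Z, T) = 3 + (T - 2)² = 3 + (-2 + T)²)
4 + (6*n(8, 1))*((4 + 1)*D) = 4 + (6*(3 + (-2 + 1)²))*((4 + 1)*(-4)) = 4 + (6*(3 + (-1)²))*(5*(-4)) = 4 + (6*(3 + 1))*(-20) = 4 + (6*4)*(-20) = 4 + 24*(-20) = 4 - 480 = -476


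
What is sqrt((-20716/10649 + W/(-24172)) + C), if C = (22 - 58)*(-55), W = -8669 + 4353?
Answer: sqrt(8192195922694357101)/64351907 ≈ 44.477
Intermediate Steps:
W = -4316
C = 1980 (C = -36*(-55) = 1980)
sqrt((-20716/10649 + W/(-24172)) + C) = sqrt((-20716/10649 - 4316/(-24172)) + 1980) = sqrt((-20716*1/10649 - 4316*(-1/24172)) + 1980) = sqrt((-20716/10649 + 1079/6043) + 1980) = sqrt(-113696517/64351907 + 1980) = sqrt(127303079343/64351907) = sqrt(8192195922694357101)/64351907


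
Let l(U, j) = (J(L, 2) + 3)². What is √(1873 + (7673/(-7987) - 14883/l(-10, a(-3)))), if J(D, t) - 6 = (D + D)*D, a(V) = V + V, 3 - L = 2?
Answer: √2277041051/1141 ≈ 41.822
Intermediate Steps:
L = 1 (L = 3 - 1*2 = 3 - 2 = 1)
a(V) = 2*V
J(D, t) = 6 + 2*D² (J(D, t) = 6 + (D + D)*D = 6 + (2*D)*D = 6 + 2*D²)
l(U, j) = 121 (l(U, j) = ((6 + 2*1²) + 3)² = ((6 + 2*1) + 3)² = ((6 + 2) + 3)² = (8 + 3)² = 11² = 121)
√(1873 + (7673/(-7987) - 14883/l(-10, a(-3)))) = √(1873 + (7673/(-7987) - 14883/121)) = √(1873 + (7673*(-1/7987) - 14883*1/121)) = √(1873 + (-7673/7987 - 123)) = √(1873 - 990074/7987) = √(13969577/7987) = √2277041051/1141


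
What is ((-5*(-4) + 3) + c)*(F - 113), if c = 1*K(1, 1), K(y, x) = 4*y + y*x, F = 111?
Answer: -56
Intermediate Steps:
K(y, x) = 4*y + x*y
c = 5 (c = 1*(1*(4 + 1)) = 1*(1*5) = 1*5 = 5)
((-5*(-4) + 3) + c)*(F - 113) = ((-5*(-4) + 3) + 5)*(111 - 113) = ((20 + 3) + 5)*(-2) = (23 + 5)*(-2) = 28*(-2) = -56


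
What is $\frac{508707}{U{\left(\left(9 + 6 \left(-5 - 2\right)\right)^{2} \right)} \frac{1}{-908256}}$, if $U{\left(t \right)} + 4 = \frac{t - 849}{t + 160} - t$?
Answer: $\frac{577083195055008}{1364917} \approx 4.228 \cdot 10^{8}$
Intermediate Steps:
$U{\left(t \right)} = -4 - t + \frac{-849 + t}{160 + t}$ ($U{\left(t \right)} = -4 - \left(t - \frac{t - 849}{t + 160}\right) = -4 - \left(t - \frac{-849 + t}{160 + t}\right) = -4 - t + \frac{-849 + t}{160 + t}$)
$\frac{508707}{U{\left(\left(9 + 6 \left(-5 - 2\right)\right)^{2} \right)} \frac{1}{-908256}} = \frac{508707}{\frac{-1489 - \left(\left(9 + 6 \left(-5 - 2\right)\right)^{2}\right)^{2} - 163 \left(9 + 6 \left(-5 - 2\right)\right)^{2}}{160 + \left(9 + 6 \left(-5 - 2\right)\right)^{2}} \frac{1}{-908256}} = \frac{508707}{\frac{-1489 - \left(\left(9 + 6 \left(-7\right)\right)^{2}\right)^{2} - 163 \left(9 + 6 \left(-7\right)\right)^{2}}{160 + \left(9 + 6 \left(-7\right)\right)^{2}} \left(- \frac{1}{908256}\right)} = \frac{508707}{\frac{-1489 - \left(\left(9 - 42\right)^{2}\right)^{2} - 163 \left(9 - 42\right)^{2}}{160 + \left(9 - 42\right)^{2}} \left(- \frac{1}{908256}\right)} = \frac{508707}{\frac{-1489 - \left(\left(-33\right)^{2}\right)^{2} - 163 \left(-33\right)^{2}}{160 + \left(-33\right)^{2}} \left(- \frac{1}{908256}\right)} = \frac{508707}{\frac{-1489 - 1089^{2} - 177507}{160 + 1089} \left(- \frac{1}{908256}\right)} = \frac{508707}{\frac{-1489 - 1185921 - 177507}{1249} \left(- \frac{1}{908256}\right)} = \frac{508707}{\frac{1}{1249} \left(-1364917\right) \left(- \frac{1}{908256}\right)} = \frac{508707}{\left(- \frac{1364917}{1249}\right) \left(- \frac{1}{908256}\right)} = \frac{508707}{\frac{1364917}{1134411744}} = 508707 \cdot \frac{1134411744}{1364917} = \frac{577083195055008}{1364917}$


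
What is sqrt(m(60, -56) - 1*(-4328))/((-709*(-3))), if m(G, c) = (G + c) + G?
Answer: 2*sqrt(122)/709 ≈ 0.031158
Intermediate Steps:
m(G, c) = c + 2*G
sqrt(m(60, -56) - 1*(-4328))/((-709*(-3))) = sqrt((-56 + 2*60) - 1*(-4328))/((-709*(-3))) = sqrt((-56 + 120) + 4328)/2127 = sqrt(64 + 4328)*(1/2127) = sqrt(4392)*(1/2127) = (6*sqrt(122))*(1/2127) = 2*sqrt(122)/709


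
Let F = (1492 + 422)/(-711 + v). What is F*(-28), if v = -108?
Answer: 2552/39 ≈ 65.436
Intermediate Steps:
F = -638/273 (F = (1492 + 422)/(-711 - 108) = 1914/(-819) = 1914*(-1/819) = -638/273 ≈ -2.3370)
F*(-28) = -638/273*(-28) = 2552/39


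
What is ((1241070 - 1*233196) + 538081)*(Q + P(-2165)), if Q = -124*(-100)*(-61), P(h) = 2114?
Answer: -1166092213130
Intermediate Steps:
Q = -756400 (Q = 12400*(-61) = -756400)
((1241070 - 1*233196) + 538081)*(Q + P(-2165)) = ((1241070 - 1*233196) + 538081)*(-756400 + 2114) = ((1241070 - 233196) + 538081)*(-754286) = (1007874 + 538081)*(-754286) = 1545955*(-754286) = -1166092213130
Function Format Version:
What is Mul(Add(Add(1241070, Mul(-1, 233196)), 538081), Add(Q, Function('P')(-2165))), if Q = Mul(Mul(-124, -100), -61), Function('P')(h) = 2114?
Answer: -1166092213130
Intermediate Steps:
Q = -756400 (Q = Mul(12400, -61) = -756400)
Mul(Add(Add(1241070, Mul(-1, 233196)), 538081), Add(Q, Function('P')(-2165))) = Mul(Add(Add(1241070, Mul(-1, 233196)), 538081), Add(-756400, 2114)) = Mul(Add(Add(1241070, -233196), 538081), -754286) = Mul(Add(1007874, 538081), -754286) = Mul(1545955, -754286) = -1166092213130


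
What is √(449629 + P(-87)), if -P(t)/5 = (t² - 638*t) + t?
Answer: 367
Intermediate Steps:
P(t) = -5*t² + 3185*t (P(t) = -5*((t² - 638*t) + t) = -5*(t² - 637*t) = -5*t² + 3185*t)
√(449629 + P(-87)) = √(449629 + 5*(-87)*(637 - 1*(-87))) = √(449629 + 5*(-87)*(637 + 87)) = √(449629 + 5*(-87)*724) = √(449629 - 314940) = √134689 = 367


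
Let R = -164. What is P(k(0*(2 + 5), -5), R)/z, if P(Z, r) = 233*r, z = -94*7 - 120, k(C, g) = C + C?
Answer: 19106/389 ≈ 49.116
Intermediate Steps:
k(C, g) = 2*C
z = -778 (z = -658 - 120 = -778)
P(k(0*(2 + 5), -5), R)/z = (233*(-164))/(-778) = -38212*(-1/778) = 19106/389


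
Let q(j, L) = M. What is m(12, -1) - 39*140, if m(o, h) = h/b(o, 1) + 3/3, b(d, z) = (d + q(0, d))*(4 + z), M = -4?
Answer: -218361/40 ≈ -5459.0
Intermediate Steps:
q(j, L) = -4
b(d, z) = (-4 + d)*(4 + z) (b(d, z) = (d - 4)*(4 + z) = (-4 + d)*(4 + z))
m(o, h) = 1 + h/(-20 + 5*o) (m(o, h) = h/(-16 - 4*1 + 4*o + o*1) + 3/3 = h/(-16 - 4 + 4*o + o) + 3*(⅓) = h/(-20 + 5*o) + 1 = 1 + h/(-20 + 5*o))
m(12, -1) - 39*140 = (-4 + 12 + (⅕)*(-1))/(-4 + 12) - 39*140 = (-4 + 12 - ⅕)/8 - 5460 = (⅛)*(39/5) - 5460 = 39/40 - 5460 = -218361/40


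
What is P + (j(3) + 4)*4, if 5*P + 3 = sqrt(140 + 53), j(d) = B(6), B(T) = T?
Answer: 197/5 + sqrt(193)/5 ≈ 42.178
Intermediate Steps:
j(d) = 6
P = -3/5 + sqrt(193)/5 (P = -3/5 + sqrt(140 + 53)/5 = -3/5 + sqrt(193)/5 ≈ 2.1785)
P + (j(3) + 4)*4 = (-3/5 + sqrt(193)/5) + (6 + 4)*4 = (-3/5 + sqrt(193)/5) + 10*4 = (-3/5 + sqrt(193)/5) + 40 = 197/5 + sqrt(193)/5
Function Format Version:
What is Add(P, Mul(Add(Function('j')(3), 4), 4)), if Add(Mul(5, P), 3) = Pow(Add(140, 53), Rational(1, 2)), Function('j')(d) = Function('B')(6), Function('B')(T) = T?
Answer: Add(Rational(197, 5), Mul(Rational(1, 5), Pow(193, Rational(1, 2)))) ≈ 42.178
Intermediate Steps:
Function('j')(d) = 6
P = Add(Rational(-3, 5), Mul(Rational(1, 5), Pow(193, Rational(1, 2)))) (P = Add(Rational(-3, 5), Mul(Rational(1, 5), Pow(Add(140, 53), Rational(1, 2)))) = Add(Rational(-3, 5), Mul(Rational(1, 5), Pow(193, Rational(1, 2)))) ≈ 2.1785)
Add(P, Mul(Add(Function('j')(3), 4), 4)) = Add(Add(Rational(-3, 5), Mul(Rational(1, 5), Pow(193, Rational(1, 2)))), Mul(Add(6, 4), 4)) = Add(Add(Rational(-3, 5), Mul(Rational(1, 5), Pow(193, Rational(1, 2)))), Mul(10, 4)) = Add(Add(Rational(-3, 5), Mul(Rational(1, 5), Pow(193, Rational(1, 2)))), 40) = Add(Rational(197, 5), Mul(Rational(1, 5), Pow(193, Rational(1, 2))))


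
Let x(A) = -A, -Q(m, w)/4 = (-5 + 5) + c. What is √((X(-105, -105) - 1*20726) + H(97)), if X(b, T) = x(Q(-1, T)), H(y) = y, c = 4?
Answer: I*√20613 ≈ 143.57*I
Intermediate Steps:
Q(m, w) = -16 (Q(m, w) = -4*((-5 + 5) + 4) = -4*(0 + 4) = -4*4 = -16)
X(b, T) = 16 (X(b, T) = -1*(-16) = 16)
√((X(-105, -105) - 1*20726) + H(97)) = √((16 - 1*20726) + 97) = √((16 - 20726) + 97) = √(-20710 + 97) = √(-20613) = I*√20613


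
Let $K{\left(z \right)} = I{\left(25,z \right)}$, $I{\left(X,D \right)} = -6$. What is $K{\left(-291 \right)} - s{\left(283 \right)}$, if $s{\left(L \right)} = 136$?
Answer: $-142$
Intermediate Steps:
$K{\left(z \right)} = -6$
$K{\left(-291 \right)} - s{\left(283 \right)} = -6 - 136 = -142$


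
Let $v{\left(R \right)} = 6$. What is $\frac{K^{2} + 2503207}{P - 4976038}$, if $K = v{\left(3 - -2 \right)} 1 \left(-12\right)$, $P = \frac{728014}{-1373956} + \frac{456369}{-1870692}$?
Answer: $- \frac{537265683251913236}{1065804681848545869} \approx -0.50409$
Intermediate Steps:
$P = - \frac{165743407621}{214187374796}$ ($P = 728014 \left(- \frac{1}{1373956}\right) + 456369 \left(- \frac{1}{1870692}\right) = - \frac{364007}{686978} - \frac{152123}{623564} = - \frac{165743407621}{214187374796} \approx -0.77382$)
$K = -72$ ($K = 6 \cdot 1 \left(-12\right) = 6 \left(-12\right) = -72$)
$\frac{K^{2} + 2503207}{P - 4976038} = \frac{\left(-72\right)^{2} + 2503207}{- \frac{165743407621}{214187374796} - 4976038} = \frac{5184 + 2503207}{- \frac{1065804681848545869}{214187374796}} = 2508391 \left(- \frac{214187374796}{1065804681848545869}\right) = - \frac{537265683251913236}{1065804681848545869}$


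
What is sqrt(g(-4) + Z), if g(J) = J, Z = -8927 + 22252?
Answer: sqrt(13321) ≈ 115.42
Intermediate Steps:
Z = 13325
sqrt(g(-4) + Z) = sqrt(-4 + 13325) = sqrt(13321)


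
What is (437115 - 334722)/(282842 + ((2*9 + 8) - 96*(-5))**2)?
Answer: 34131/179626 ≈ 0.19001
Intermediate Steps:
(437115 - 334722)/(282842 + ((2*9 + 8) - 96*(-5))**2) = 102393/(282842 + ((18 + 8) + 480)**2) = 102393/(282842 + (26 + 480)**2) = 102393/(282842 + 506**2) = 102393/(282842 + 256036) = 102393/538878 = 102393*(1/538878) = 34131/179626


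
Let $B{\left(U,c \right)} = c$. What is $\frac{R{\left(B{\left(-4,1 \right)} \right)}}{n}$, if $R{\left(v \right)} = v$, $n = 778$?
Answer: $\frac{1}{778} \approx 0.0012853$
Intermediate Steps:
$\frac{R{\left(B{\left(-4,1 \right)} \right)}}{n} = 1 \cdot \frac{1}{778} = \frac{1}{778}$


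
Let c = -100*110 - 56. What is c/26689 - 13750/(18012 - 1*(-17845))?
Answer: -763408742/956987473 ≈ -0.79772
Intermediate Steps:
c = -11056 (c = -11000 - 56 = -11056)
c/26689 - 13750/(18012 - 1*(-17845)) = -11056/26689 - 13750/(18012 - 1*(-17845)) = -11056*1/26689 - 13750/(18012 + 17845) = -11056/26689 - 13750/35857 = -763408742/956987473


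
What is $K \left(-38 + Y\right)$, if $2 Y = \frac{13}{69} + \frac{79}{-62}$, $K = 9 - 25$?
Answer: $\frac{1319092}{2139} \approx 616.69$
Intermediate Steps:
$K = -16$ ($K = 9 - 25 = -16$)
$Y = - \frac{4645}{8556}$ ($Y = \frac{\frac{13}{69} + \frac{79}{-62}}{2} = \frac{13 \cdot \frac{1}{69} + 79 \left(- \frac{1}{62}\right)}{2} = \frac{\frac{13}{69} - \frac{79}{62}}{2} = \frac{1}{2} \left(- \frac{4645}{4278}\right) = - \frac{4645}{8556} \approx -0.54289$)
$K \left(-38 + Y\right) = - 16 \left(-38 - \frac{4645}{8556}\right) = \left(-16\right) \left(- \frac{329773}{8556}\right) = \frac{1319092}{2139}$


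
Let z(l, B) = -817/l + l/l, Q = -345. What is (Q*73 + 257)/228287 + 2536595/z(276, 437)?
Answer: -159823792409188/123503267 ≈ -1.2941e+6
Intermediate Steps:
z(l, B) = 1 - 817/l (z(l, B) = -817/l + 1 = 1 - 817/l)
(Q*73 + 257)/228287 + 2536595/z(276, 437) = (-345*73 + 257)/228287 + 2536595/(((-817 + 276)/276)) = (-25185 + 257)*(1/228287) + 2536595/(((1/276)*(-541))) = -24928*1/228287 + 2536595/(-541/276) = -24928/228287 + 2536595*(-276/541) = -24928/228287 - 700100220/541 = -159823792409188/123503267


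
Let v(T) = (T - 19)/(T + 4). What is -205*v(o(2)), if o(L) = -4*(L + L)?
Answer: -7175/12 ≈ -597.92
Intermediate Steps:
o(L) = -8*L
v(T) = (-19 + T)/(4 + T)
-205*v(o(2)) = -205*(-19 - 8*2)/(4 - 8*2) = -205*(-19 - 16)/(4 - 16) = -205*(-35)/(-12) = -(-205)*(-35)/12 = -205*35/12 = -7175/12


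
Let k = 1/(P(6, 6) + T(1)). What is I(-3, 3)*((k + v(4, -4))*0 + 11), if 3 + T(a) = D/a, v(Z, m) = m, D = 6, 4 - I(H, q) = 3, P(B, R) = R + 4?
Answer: 11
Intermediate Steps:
P(B, R) = 4 + R
I(H, q) = 1 (I(H, q) = 4 - 1*3 = 4 - 3 = 1)
T(a) = -3 + 6/a
k = 1/13 (k = 1/((4 + 6) + (-3 + 6/1)) = 1/(10 + (-3 + 6*1)) = 1/(10 + (-3 + 6)) = 1/(10 + 3) = 1/13 ≈ 0.076923)
I(-3, 3)*((k + v(4, -4))*0 + 11) = 1*((1/13 - 4)*0 + 11) = 1*(-51/13*0 + 11) = 1*(0 + 11) = 1*11 = 11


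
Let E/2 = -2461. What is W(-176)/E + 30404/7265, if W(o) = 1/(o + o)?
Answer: 52676275041/12586932160 ≈ 4.1850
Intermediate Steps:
W(o) = 1/(2*o)
E = -4922 (E = 2*(-2461) = -4922)
W(-176)/E + 30404/7265 = ((½)/(-176))/(-4922) + 30404/7265 = ((½)*(-1/176))*(-1/4922) + 30404*(1/7265) = -1/352*(-1/4922) + 30404/7265 = 1/1732544 + 30404/7265 = 52676275041/12586932160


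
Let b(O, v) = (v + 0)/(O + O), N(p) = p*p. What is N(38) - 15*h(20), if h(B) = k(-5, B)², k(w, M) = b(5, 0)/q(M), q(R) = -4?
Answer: 1444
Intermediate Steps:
N(p) = p²
b(O, v) = v/(2*O) (b(O, v) = v/((2*O)) = v*(1/(2*O)) = v/(2*O))
k(w, M) = 0 (k(w, M) = ((½)*0/5)/(-4) = ((½)*0*(⅕))*(-¼) = 0*(-¼) = 0)
h(B) = 0 (h(B) = 0² = 0)
N(38) - 15*h(20) = 38² - 15*0 = 1444 - 1*0 = 1444 + 0 = 1444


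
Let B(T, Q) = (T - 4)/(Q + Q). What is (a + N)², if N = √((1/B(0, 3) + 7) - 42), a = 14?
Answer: (28 + I*√146)²/4 ≈ 159.5 + 169.16*I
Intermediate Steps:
B(T, Q) = (-4 + T)/(2*Q) (B(T, Q) = (-4 + T)/((2*Q)) = (-4 + T)*(1/(2*Q)) = (-4 + T)/(2*Q))
N = I*√146/2 (N = √((1/((½)*(-4 + 0)/3) + 7) - 42) = √((1/((½)*(⅓)*(-4)) + 7) - 42) = √((1/(-⅔) + 7) - 42) = √((-3/2 + 7) - 42) = √(11/2 - 42) = √(-73/2) = I*√146/2 ≈ 6.0415*I)
(a + N)² = (14 + I*√146/2)²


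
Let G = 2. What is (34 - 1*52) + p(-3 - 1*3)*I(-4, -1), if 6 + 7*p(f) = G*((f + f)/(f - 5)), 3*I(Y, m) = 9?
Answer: -216/11 ≈ -19.636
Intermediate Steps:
I(Y, m) = 3 (I(Y, m) = (1/3)*9 = 3)
p(f) = -6/7 + 4*f/(7*(-5 + f)) (p(f) = -6/7 + (2*((f + f)/(f - 5)))/7 = -6/7 + (2*((2*f)/(-5 + f)))/7 = -6/7 + (2*(2*f/(-5 + f)))/7 = -6/7 + (4*f/(-5 + f))/7 = -6/7 + 4*f/(7*(-5 + f)))
(34 - 1*52) + p(-3 - 1*3)*I(-4, -1) = (34 - 1*52) + (2*(15 - (-3 - 1*3))/(7*(-5 + (-3 - 1*3))))*3 = (34 - 52) + (2*(15 - (-3 - 3))/(7*(-5 + (-3 - 3))))*3 = -18 + (2*(15 - 1*(-6))/(7*(-5 - 6)))*3 = -18 + ((2/7)*(15 + 6)/(-11))*3 = -18 + ((2/7)*(-1/11)*21)*3 = -18 - 6/11*3 = -18 - 18/11 = -216/11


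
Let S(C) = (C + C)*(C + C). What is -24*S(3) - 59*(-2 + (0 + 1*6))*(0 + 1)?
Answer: -1100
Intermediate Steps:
S(C) = 4*C² (S(C) = (2*C)*(2*C) = 4*C²)
-24*S(3) - 59*(-2 + (0 + 1*6))*(0 + 1) = -96*3² - 59*(-2 + (0 + 1*6))*(0 + 1) = -96*9 - 59*(-2 + (0 + 6)) = -24*36 - 59*(-2 + 6) = -864 - 236 = -1100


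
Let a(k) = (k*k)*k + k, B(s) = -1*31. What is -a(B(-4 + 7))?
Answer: 29822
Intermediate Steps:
B(s) = -31
a(k) = k + k³ (a(k) = k²*k + k = k³ + k = k + k³)
-a(B(-4 + 7)) = -(-31 + (-31)³) = -(-31 - 29791) = -1*(-29822) = 29822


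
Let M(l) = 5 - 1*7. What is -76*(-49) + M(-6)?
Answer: 3722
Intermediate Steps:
M(l) = -2 (M(l) = 5 - 7 = -2)
-76*(-49) + M(-6) = -76*(-49) - 2 = 3724 - 2 = 3722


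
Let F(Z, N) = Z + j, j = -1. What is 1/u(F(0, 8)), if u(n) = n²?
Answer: 1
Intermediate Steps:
F(Z, N) = -1 + Z (F(Z, N) = Z - 1 = -1 + Z)
1/u(F(0, 8)) = 1/((-1 + 0)²) = 1/((-1)²) = 1/1 = 1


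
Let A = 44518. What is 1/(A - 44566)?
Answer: -1/48 ≈ -0.020833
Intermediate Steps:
1/(A - 44566) = 1/(44518 - 44566) = 1/(-48) = -1/48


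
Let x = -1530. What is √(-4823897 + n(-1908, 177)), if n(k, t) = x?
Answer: I*√4825427 ≈ 2196.7*I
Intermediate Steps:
n(k, t) = -1530
√(-4823897 + n(-1908, 177)) = √(-4823897 - 1530) = √(-4825427) = I*√4825427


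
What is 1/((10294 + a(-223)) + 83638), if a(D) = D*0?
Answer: 1/93932 ≈ 1.0646e-5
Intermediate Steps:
a(D) = 0
1/((10294 + a(-223)) + 83638) = 1/((10294 + 0) + 83638) = 1/(10294 + 83638) = 1/93932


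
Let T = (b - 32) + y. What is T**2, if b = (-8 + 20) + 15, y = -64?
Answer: 4761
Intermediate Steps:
b = 27 (b = 12 + 15 = 27)
T = -69 (T = (27 - 32) - 64 = -5 - 64 = -69)
T**2 = (-69)**2 = 4761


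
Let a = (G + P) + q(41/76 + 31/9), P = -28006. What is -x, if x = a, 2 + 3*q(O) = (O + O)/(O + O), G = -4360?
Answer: 97099/3 ≈ 32366.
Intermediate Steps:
q(O) = -1/3 (q(O) = -2/3 + ((O + O)/(O + O))/3 = -2/3 + ((2*O)/((2*O)))/3 = -2/3 + ((2*O)*(1/(2*O)))/3 = -2/3 + (1/3)*1 = -2/3 + 1/3 = -1/3)
a = -97099/3 (a = (-4360 - 28006) - 1/3 = -32366 - 1/3 = -97099/3 ≈ -32366.)
x = -97099/3 ≈ -32366.
-x = -1*(-97099/3) = 97099/3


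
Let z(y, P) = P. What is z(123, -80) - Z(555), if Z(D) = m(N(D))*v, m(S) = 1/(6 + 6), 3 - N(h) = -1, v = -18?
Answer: -157/2 ≈ -78.500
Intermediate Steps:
N(h) = 4 (N(h) = 3 - 1*(-1) = 3 + 1 = 4)
m(S) = 1/12
Z(D) = -3/2 (Z(D) = (1/12)*(-18) = -3/2)
z(123, -80) - Z(555) = -80 - 1*(-3/2) = -80 + 3/2 = -157/2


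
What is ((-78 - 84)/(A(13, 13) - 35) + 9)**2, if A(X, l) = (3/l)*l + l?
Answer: 110889/361 ≈ 307.17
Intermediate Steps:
A(X, l) = 3 + l
((-78 - 84)/(A(13, 13) - 35) + 9)**2 = ((-78 - 84)/((3 + 13) - 35) + 9)**2 = (-162/(16 - 35) + 9)**2 = (-162/(-19) + 9)**2 = (-162*(-1/19) + 9)**2 = (162/19 + 9)**2 = (333/19)**2 = 110889/361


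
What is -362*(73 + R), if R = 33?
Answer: -38372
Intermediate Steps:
-362*(73 + R) = -362*(73 + 33) = -362*106 = -38372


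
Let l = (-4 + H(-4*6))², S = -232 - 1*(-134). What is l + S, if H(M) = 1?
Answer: -89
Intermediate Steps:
S = -98 (S = -232 + 134 = -98)
l = 9 (l = (-4 + 1)² = (-3)² = 9)
l + S = 9 - 98 = -89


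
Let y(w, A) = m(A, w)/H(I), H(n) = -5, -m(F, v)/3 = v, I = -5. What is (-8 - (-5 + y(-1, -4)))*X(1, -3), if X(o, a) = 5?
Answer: -12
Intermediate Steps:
m(F, v) = -3*v
y(w, A) = 3*w/5 (y(w, A) = -3*w/(-5) = -3*w*(-⅕) = 3*w/5)
(-8 - (-5 + y(-1, -4)))*X(1, -3) = (-8 - (-5 + (⅗)*(-1)))*5 = (-8 - (-5 - ⅗))*5 = (-8 - 1*(-28/5))*5 = (-8 + 28/5)*5 = -12/5*5 = -12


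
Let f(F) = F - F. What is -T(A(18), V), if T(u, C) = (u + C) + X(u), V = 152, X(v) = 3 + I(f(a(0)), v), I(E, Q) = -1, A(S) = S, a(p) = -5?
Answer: -172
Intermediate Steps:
f(F) = 0
X(v) = 2 (X(v) = 3 - 1 = 2)
T(u, C) = 2 + C + u (T(u, C) = (u + C) + 2 = (C + u) + 2 = 2 + C + u)
-T(A(18), V) = -(2 + 152 + 18) = -1*172 = -172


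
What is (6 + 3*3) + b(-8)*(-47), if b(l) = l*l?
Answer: -2993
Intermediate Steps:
b(l) = l**2
(6 + 3*3) + b(-8)*(-47) = (6 + 3*3) + (-8)**2*(-47) = (6 + 9) + 64*(-47) = 15 - 3008 = -2993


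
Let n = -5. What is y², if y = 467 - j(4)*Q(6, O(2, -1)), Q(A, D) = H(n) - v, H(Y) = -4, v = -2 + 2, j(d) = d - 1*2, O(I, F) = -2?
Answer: 225625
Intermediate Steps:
j(d) = -2 + d (j(d) = d - 2 = -2 + d)
v = 0
Q(A, D) = -4 (Q(A, D) = -4 - 1*0 = -4 + 0 = -4)
y = 475 (y = 467 - (-2 + 4)*(-4) = 467 - 2*(-4) = 467 - 1*(-8) = 467 + 8 = 475)
y² = 475² = 225625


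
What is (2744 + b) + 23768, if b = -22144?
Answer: 4368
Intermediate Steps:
(2744 + b) + 23768 = (2744 - 22144) + 23768 = -19400 + 23768 = 4368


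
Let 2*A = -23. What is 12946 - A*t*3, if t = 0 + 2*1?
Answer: 13015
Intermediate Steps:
A = -23/2 (A = (1/2)*(-23) = -23/2 ≈ -11.500)
t = 2 (t = 0 + 2 = 2)
12946 - A*t*3 = 12946 - (-23/2*2)*3 = 12946 - (-23)*3 = 12946 - 1*(-69) = 12946 + 69 = 13015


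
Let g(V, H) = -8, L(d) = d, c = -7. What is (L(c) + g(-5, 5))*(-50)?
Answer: 750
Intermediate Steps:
(L(c) + g(-5, 5))*(-50) = (-7 - 8)*(-50) = -15*(-50) = 750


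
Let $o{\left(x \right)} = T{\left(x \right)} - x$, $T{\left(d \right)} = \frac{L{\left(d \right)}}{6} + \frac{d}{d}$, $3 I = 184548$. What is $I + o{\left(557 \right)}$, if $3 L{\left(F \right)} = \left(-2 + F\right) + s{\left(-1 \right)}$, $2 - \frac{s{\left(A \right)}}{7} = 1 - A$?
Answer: $\frac{365945}{6} \approx 60991.0$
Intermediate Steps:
$s{\left(A \right)} = 7 + 7 A$ ($s{\left(A \right)} = 14 - 7 \left(1 - A\right) = 14 + \left(-7 + 7 A\right) = 7 + 7 A$)
$L{\left(F \right)} = - \frac{2}{3} + \frac{F}{3}$ ($L{\left(F \right)} = \frac{\left(-2 + F\right) + \left(7 + 7 \left(-1\right)\right)}{3} = \frac{\left(-2 + F\right) + \left(7 - 7\right)}{3} = \frac{\left(-2 + F\right) + 0}{3} = \frac{-2 + F}{3} = - \frac{2}{3} + \frac{F}{3}$)
$I = 61516$ ($I = \frac{1}{3} \cdot 184548 = 61516$)
$T{\left(d \right)} = \frac{8}{9} + \frac{d}{18}$ ($T{\left(d \right)} = \frac{- \frac{2}{3} + \frac{d}{3}}{6} + \frac{d}{d} = \left(- \frac{2}{3} + \frac{d}{3}\right) \frac{1}{6} + 1 = \left(- \frac{1}{9} + \frac{d}{18}\right) + 1 = \frac{8}{9} + \frac{d}{18}$)
$o{\left(x \right)} = \frac{8}{9} - \frac{17 x}{18}$ ($o{\left(x \right)} = \left(\frac{8}{9} + \frac{x}{18}\right) - x = \frac{8}{9} - \frac{17 x}{18}$)
$I + o{\left(557 \right)} = 61516 + \left(\frac{8}{9} - \frac{9469}{18}\right) = 61516 - \frac{3151}{6} = \frac{365945}{6}$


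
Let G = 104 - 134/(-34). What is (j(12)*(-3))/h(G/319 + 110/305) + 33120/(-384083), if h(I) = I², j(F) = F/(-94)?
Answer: 673310691171184806/965278472494603981 ≈ 0.69753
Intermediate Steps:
j(F) = -F/94 (j(F) = F*(-1/94) = -F/94)
G = 1835/17 (G = 104 - 134*(-1/34) = 104 + 67/17 = 1835/17 ≈ 107.94)
(j(12)*(-3))/h(G/319 + 110/305) + 33120/(-384083) = (-1/94*12*(-3))/(((1835/17)/319 + 110/305)²) + 33120/(-384083) = (-6/47*(-3))/(((1835/17)*(1/319) + 110*(1/305))²) + 33120*(-1/384083) = 18/(47*((1835/5423 + 22/61)²)) - 33120/384083 = 18/(47*((231241/330803)²)) - 33120/384083 = 18/(47*(53472400081/109430624809)) - 33120/384083 = (18/47)*(109430624809/53472400081) - 33120/384083 = 1969751246562/2513202803807 - 33120/384083 = 673310691171184806/965278472494603981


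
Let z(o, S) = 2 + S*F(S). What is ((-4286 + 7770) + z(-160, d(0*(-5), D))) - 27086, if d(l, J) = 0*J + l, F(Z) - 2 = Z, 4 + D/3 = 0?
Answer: -23600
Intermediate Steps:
D = -12 (D = -12 + 3*0 = -12 + 0 = -12)
F(Z) = 2 + Z
d(l, J) = l (d(l, J) = 0 + l = l)
z(o, S) = 2 + S*(2 + S)
((-4286 + 7770) + z(-160, d(0*(-5), D))) - 27086 = ((-4286 + 7770) + (2 + (0*(-5))*(2 + 0*(-5)))) - 27086 = (3484 + (2 + 0*(2 + 0))) - 27086 = (3484 + (2 + 0*2)) - 27086 = (3484 + (2 + 0)) - 27086 = (3484 + 2) - 27086 = 3486 - 27086 = -23600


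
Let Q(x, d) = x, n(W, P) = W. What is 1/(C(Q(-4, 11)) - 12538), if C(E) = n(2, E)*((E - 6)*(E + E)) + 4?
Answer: -1/12374 ≈ -8.0815e-5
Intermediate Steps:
C(E) = 4 + 4*E*(-6 + E) (C(E) = 2*((E - 6)*(E + E)) + 4 = 2*((-6 + E)*(2*E)) + 4 = 2*(2*E*(-6 + E)) + 4 = 4*E*(-6 + E) + 4 = 4 + 4*E*(-6 + E))
1/(C(Q(-4, 11)) - 12538) = 1/((4 - 24*(-4) + 4*(-4)²) - 12538) = 1/((4 + 96 + 4*16) - 12538) = 1/((4 + 96 + 64) - 12538) = 1/(164 - 12538) = 1/(-12374) = -1/12374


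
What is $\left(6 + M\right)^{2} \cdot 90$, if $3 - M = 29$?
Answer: $36000$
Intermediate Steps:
$M = -26$ ($M = 3 - 29 = -26$)
$\left(6 + M\right)^{2} \cdot 90 = \left(6 - 26\right)^{2} \cdot 90 = \left(-20\right)^{2} \cdot 90 = 400 \cdot 90 = 36000$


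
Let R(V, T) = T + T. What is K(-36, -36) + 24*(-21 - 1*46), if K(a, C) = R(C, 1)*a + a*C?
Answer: -384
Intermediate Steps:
R(V, T) = 2*T
K(a, C) = 2*a + C*a (K(a, C) = (2*1)*a + a*C = 2*a + C*a)
K(-36, -36) + 24*(-21 - 1*46) = -36*(2 - 36) + 24*(-21 - 1*46) = -36*(-34) + 24*(-21 - 46) = 1224 + 24*(-67) = 1224 - 1608 = -384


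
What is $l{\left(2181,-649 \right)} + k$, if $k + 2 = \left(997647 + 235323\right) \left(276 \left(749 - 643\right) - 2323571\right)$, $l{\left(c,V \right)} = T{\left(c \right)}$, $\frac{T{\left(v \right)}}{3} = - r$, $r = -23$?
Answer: $-2828821565483$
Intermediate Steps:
$T{\left(v \right)} = 69$ ($T{\left(v \right)} = 3 \left(\left(-1\right) \left(-23\right)\right) = 3 \cdot 23 = 69$)
$l{\left(c,V \right)} = 69$
$k = -2828821565552$ ($k = -2 + \left(997647 + 235323\right) \left(276 \left(749 - 643\right) - 2323571\right) = -2 + 1232970 \left(276 \cdot 106 - 2323571\right) = -2 + 1232970 \left(29256 - 2323571\right) = -2 + 1232970 \left(-2294315\right) = -2 - 2828821565550 = -2828821565552$)
$l{\left(2181,-649 \right)} + k = 69 - 2828821565552 = -2828821565483$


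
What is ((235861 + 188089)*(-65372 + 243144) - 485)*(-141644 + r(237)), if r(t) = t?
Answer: -10657342027653405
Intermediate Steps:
((235861 + 188089)*(-65372 + 243144) - 485)*(-141644 + r(237)) = ((235861 + 188089)*(-65372 + 243144) - 485)*(-141644 + 237) = (423950*177772 - 485)*(-141407) = (75366439400 - 485)*(-141407) = 75366438915*(-141407) = -10657342027653405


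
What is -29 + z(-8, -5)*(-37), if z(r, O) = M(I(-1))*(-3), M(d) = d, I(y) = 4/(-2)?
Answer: -251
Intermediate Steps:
I(y) = -2 (I(y) = 4*(-1/2) = -2)
z(r, O) = 6 (z(r, O) = -2*(-3) = 6)
-29 + z(-8, -5)*(-37) = -29 + 6*(-37) = -29 - 222 = -251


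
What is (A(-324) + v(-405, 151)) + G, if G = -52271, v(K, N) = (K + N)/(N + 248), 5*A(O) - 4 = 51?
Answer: -20851994/399 ≈ -52261.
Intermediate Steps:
A(O) = 11 (A(O) = ⅘ + (⅕)*51 = ⅘ + 51/5 = 11)
v(K, N) = (K + N)/(248 + N)
(A(-324) + v(-405, 151)) + G = (11 + (-405 + 151)/(248 + 151)) - 52271 = (11 - 254/399) - 52271 = 4135/399 - 52271 = -20851994/399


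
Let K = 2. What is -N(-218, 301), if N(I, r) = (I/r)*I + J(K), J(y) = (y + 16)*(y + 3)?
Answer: -74614/301 ≈ -247.89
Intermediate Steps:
J(y) = (3 + y)*(16 + y) (J(y) = (16 + y)*(3 + y) = (3 + y)*(16 + y))
N(I, r) = 90 + I²/r (N(I, r) = (I/r)*I + (48 + 2² + 19*2) = I²/r + (48 + 4 + 38) = I²/r + 90 = 90 + I²/r)
-N(-218, 301) = -(90 + (-218)²/301) = -(90 + 47524*(1/301)) = -(90 + 47524/301) = -1*74614/301 = -74614/301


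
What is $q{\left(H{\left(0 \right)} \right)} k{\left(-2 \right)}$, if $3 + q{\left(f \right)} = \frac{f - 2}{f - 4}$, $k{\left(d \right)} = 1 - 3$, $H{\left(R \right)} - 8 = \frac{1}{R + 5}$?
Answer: $\frac{64}{21} \approx 3.0476$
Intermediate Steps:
$H{\left(R \right)} = 8 + \frac{1}{5 + R}$ ($H{\left(R \right)} = 8 + \frac{1}{R + 5} = 8 + \frac{1}{5 + R}$)
$k{\left(d \right)} = -2$ ($k{\left(d \right)} = 1 - 3 = -2$)
$q{\left(f \right)} = -3 + \frac{-2 + f}{-4 + f}$ ($q{\left(f \right)} = -3 + \frac{f - 2}{f - 4} = -3 + \frac{-2 + f}{-4 + f}$)
$q{\left(H{\left(0 \right)} \right)} k{\left(-2 \right)} = \frac{2 \left(5 - \frac{41 + 8 \cdot 0}{5 + 0}\right)}{-4 + \frac{41 + 8 \cdot 0}{5 + 0}} \left(-2\right) = \frac{2 \left(5 - \frac{41 + 0}{5}\right)}{-4 + \frac{41 + 0}{5}} \left(-2\right) = \frac{2 \left(5 - \frac{1}{5} \cdot 41\right)}{-4 + \frac{1}{5} \cdot 41} \left(-2\right) = \frac{2 \left(5 - \frac{41}{5}\right)}{-4 + \frac{41}{5}} \left(-2\right) = \frac{2 \left(5 - \frac{41}{5}\right)}{\frac{21}{5}} \left(-2\right) = 2 \cdot \frac{5}{21} \left(- \frac{16}{5}\right) \left(-2\right) = \left(- \frac{32}{21}\right) \left(-2\right) = \frac{64}{21}$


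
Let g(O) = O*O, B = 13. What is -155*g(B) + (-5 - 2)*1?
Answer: -26202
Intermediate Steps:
g(O) = O**2
-155*g(B) + (-5 - 2)*1 = -155*13**2 + (-5 - 2)*1 = -155*169 - 7*1 = -26195 - 7 = -26202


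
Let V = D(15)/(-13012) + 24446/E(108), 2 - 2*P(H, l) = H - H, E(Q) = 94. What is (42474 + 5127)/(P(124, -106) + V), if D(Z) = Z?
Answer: 1078187332/5913205 ≈ 182.34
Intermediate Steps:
P(H, l) = 1 (P(H, l) = 1 - (H - H)/2 = 1 - ½*0 = 1 + 0 = 1)
V = 159044971/611564 (V = 15/(-13012) + 24446/94 = 15*(-1/13012) + 24446*(1/94) = -15/13012 + 12223/47 = 159044971/611564 ≈ 260.06)
(42474 + 5127)/(P(124, -106) + V) = (42474 + 5127)/(1 + 159044971/611564) = 47601/(159656535/611564) = 47601*(611564/159656535) = 1078187332/5913205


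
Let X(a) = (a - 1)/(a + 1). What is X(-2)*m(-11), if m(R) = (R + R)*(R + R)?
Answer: 1452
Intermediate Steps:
m(R) = 4*R**2 (m(R) = (2*R)*(2*R) = 4*R**2)
X(a) = (-1 + a)/(1 + a)
X(-2)*m(-11) = ((-1 - 2)/(1 - 2))*(4*(-11)**2) = (-3/(-1))*(4*121) = -1*(-3)*484 = 3*484 = 1452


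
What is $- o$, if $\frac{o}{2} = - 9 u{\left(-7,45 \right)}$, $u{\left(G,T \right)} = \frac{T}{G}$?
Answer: $- \frac{810}{7} \approx -115.71$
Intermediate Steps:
$o = \frac{810}{7}$ ($o = 2 \left(- 9 \frac{45}{-7}\right) = 2 \left(- 9 \cdot 45 \left(- \frac{1}{7}\right)\right) = 2 \left(\left(-9\right) \left(- \frac{45}{7}\right)\right) = 2 \cdot \frac{405}{7} = \frac{810}{7} \approx 115.71$)
$- o = \left(-1\right) \frac{810}{7} = - \frac{810}{7}$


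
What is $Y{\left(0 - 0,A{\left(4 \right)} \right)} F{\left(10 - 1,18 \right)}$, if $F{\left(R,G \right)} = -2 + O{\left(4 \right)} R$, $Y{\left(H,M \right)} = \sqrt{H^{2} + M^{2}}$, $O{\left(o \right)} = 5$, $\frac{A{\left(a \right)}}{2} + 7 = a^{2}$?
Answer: $774$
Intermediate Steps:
$A{\left(a \right)} = -14 + 2 a^{2}$
$F{\left(R,G \right)} = -2 + 5 R$
$Y{\left(0 - 0,A{\left(4 \right)} \right)} F{\left(10 - 1,18 \right)} = \sqrt{\left(0 - 0\right)^{2} + \left(-14 + 2 \cdot 4^{2}\right)^{2}} \left(-2 + 5 \left(10 - 1\right)\right) = \sqrt{\left(0 + 0\right)^{2} + \left(-14 + 2 \cdot 16\right)^{2}} \left(-2 + 5 \cdot 9\right) = \sqrt{0^{2} + \left(-14 + 32\right)^{2}} \left(-2 + 45\right) = \sqrt{0 + 18^{2}} \cdot 43 = \sqrt{0 + 324} \cdot 43 = \sqrt{324} \cdot 43 = 18 \cdot 43 = 774$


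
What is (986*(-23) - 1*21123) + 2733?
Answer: -41068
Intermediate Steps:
(986*(-23) - 1*21123) + 2733 = (-22678 - 21123) + 2733 = -43801 + 2733 = -41068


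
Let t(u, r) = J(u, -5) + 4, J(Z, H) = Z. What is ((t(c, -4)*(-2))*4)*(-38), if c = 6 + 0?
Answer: 3040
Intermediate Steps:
c = 6
t(u, r) = 4 + u (t(u, r) = u + 4 = 4 + u)
((t(c, -4)*(-2))*4)*(-38) = (((4 + 6)*(-2))*4)*(-38) = ((10*(-2))*4)*(-38) = -20*4*(-38) = -80*(-38) = 3040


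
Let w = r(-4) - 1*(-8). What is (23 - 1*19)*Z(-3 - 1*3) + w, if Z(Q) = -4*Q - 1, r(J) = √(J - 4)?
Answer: 100 + 2*I*√2 ≈ 100.0 + 2.8284*I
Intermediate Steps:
r(J) = √(-4 + J)
Z(Q) = -1 - 4*Q
w = 8 + 2*I*√2 (w = √(-4 - 4) - 1*(-8) = √(-8) + 8 = 2*I*√2 + 8 = 8 + 2*I*√2 ≈ 8.0 + 2.8284*I)
(23 - 1*19)*Z(-3 - 1*3) + w = (23 - 1*19)*(-1 - 4*(-3 - 1*3)) + (8 + 2*I*√2) = (23 - 19)*(-1 - 4*(-3 - 3)) + (8 + 2*I*√2) = 4*(-1 - 4*(-6)) + (8 + 2*I*√2) = 4*(-1 + 24) + (8 + 2*I*√2) = 4*23 + (8 + 2*I*√2) = 92 + (8 + 2*I*√2) = 100 + 2*I*√2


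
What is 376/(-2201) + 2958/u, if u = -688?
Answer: -3384623/757144 ≈ -4.4703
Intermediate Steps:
376/(-2201) + 2958/u = 376/(-2201) + 2958/(-688) = 376*(-1/2201) + 2958*(-1/688) = -376/2201 - 1479/344 = -3384623/757144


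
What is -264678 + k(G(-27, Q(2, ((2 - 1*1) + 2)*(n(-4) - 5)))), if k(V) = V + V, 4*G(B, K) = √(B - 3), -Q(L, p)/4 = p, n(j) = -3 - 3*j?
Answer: -264678 + I*√30/2 ≈ -2.6468e+5 + 2.7386*I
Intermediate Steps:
Q(L, p) = -4*p
G(B, K) = √(-3 + B)/4 (G(B, K) = √(B - 3)/4 = √(-3 + B)/4)
k(V) = 2*V
-264678 + k(G(-27, Q(2, ((2 - 1*1) + 2)*(n(-4) - 5)))) = -264678 + 2*(√(-3 - 27)/4) = -264678 + 2*(√(-30)/4) = -264678 + 2*((I*√30)/4) = -264678 + 2*(I*√30/4) = -264678 + I*√30/2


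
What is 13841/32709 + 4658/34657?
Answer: 632046059/1133595813 ≈ 0.55756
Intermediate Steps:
13841/32709 + 4658/34657 = 632046059/1133595813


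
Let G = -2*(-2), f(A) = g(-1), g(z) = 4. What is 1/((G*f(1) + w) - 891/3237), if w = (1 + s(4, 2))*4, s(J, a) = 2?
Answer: 1079/29915 ≈ 0.036069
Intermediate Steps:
f(A) = 4
G = 4
w = 12 (w = (1 + 2)*4 = 3*4 = 12)
1/((G*f(1) + w) - 891/3237) = 1/((4*4 + 12) - 891/3237) = 1/((16 + 12) - 891*1/3237) = 1/(28 - 297/1079) = 1/(29915/1079) = 1079/29915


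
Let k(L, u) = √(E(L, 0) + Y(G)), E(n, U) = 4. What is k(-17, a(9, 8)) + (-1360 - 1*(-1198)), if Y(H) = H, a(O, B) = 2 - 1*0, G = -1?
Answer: -162 + √3 ≈ -160.27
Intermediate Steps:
a(O, B) = 2 (a(O, B) = 2 + 0 = 2)
k(L, u) = √3 (k(L, u) = √(4 - 1) = √3)
k(-17, a(9, 8)) + (-1360 - 1*(-1198)) = √3 + (-1360 - 1*(-1198)) = √3 + (-1360 + 1198) = √3 - 162 = -162 + √3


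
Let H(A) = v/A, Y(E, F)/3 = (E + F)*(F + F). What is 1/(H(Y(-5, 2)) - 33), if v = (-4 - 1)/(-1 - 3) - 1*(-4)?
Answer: -48/1591 ≈ -0.030170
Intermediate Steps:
Y(E, F) = 6*F*(E + F) (Y(E, F) = 3*((E + F)*(F + F)) = 3*((E + F)*(2*F)) = 3*(2*F*(E + F)) = 6*F*(E + F))
v = 21/4 (v = -5/(-4) + 4 = -5*(-¼) + 4 = 5/4 + 4 = 21/4 ≈ 5.2500)
H(A) = 21/(4*A)
1/(H(Y(-5, 2)) - 33) = 1/(21/(4*((6*2*(-5 + 2)))) - 33) = 1/(21/(4*((6*2*(-3)))) - 33) = 1/((21/4)/(-36) - 33) = 1/((21/4)*(-1/36) - 33) = 1/(-7/48 - 33) = 1/(-1591/48) = -48/1591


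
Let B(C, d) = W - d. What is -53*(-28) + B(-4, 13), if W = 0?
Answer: 1471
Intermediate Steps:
B(C, d) = -d (B(C, d) = 0 - d = -d)
-53*(-28) + B(-4, 13) = -53*(-28) - 1*13 = 1484 - 13 = 1471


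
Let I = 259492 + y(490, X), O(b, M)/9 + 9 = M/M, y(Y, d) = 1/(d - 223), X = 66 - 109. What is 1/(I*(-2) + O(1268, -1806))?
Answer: -133/69034447 ≈ -1.9266e-6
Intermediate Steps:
X = -43
y(Y, d) = 1/(-223 + d)
O(b, M) = -72 (O(b, M) = -81 + 9*(M/M) = -81 + 9*1 = -81 + 9 = -72)
I = 69024871/266 (I = 259492 + 1/(-223 - 43) = 259492 + 1/(-266) = 259492 - 1/266 = 69024871/266 ≈ 2.5949e+5)
1/(I*(-2) + O(1268, -1806)) = 1/((69024871/266)*(-2) - 72) = 1/(-69024871/133 - 72) = 1/(-69034447/133) = -133/69034447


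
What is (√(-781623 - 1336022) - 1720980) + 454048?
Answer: -1266932 + I*√2117645 ≈ -1.2669e+6 + 1455.2*I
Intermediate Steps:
(√(-781623 - 1336022) - 1720980) + 454048 = (√(-2117645) - 1720980) + 454048 = (I*√2117645 - 1720980) + 454048 = (-1720980 + I*√2117645) + 454048 = -1266932 + I*√2117645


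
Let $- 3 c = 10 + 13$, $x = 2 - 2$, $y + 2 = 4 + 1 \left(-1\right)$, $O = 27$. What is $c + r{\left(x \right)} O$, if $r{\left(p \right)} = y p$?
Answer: $- \frac{23}{3} \approx -7.6667$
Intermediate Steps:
$y = 1$ ($y = -2 + \left(4 + 1 \left(-1\right)\right) = -2 + \left(4 - 1\right) = -2 + 3 = 1$)
$x = 0$ ($x = 2 - 2 = 0$)
$c = - \frac{23}{3}$ ($c = - \frac{10 + 13}{3} = \left(- \frac{1}{3}\right) 23 = - \frac{23}{3} \approx -7.6667$)
$r{\left(p \right)} = p$ ($r{\left(p \right)} = 1 p = p$)
$c + r{\left(x \right)} O = - \frac{23}{3} + 0 \cdot 27 = - \frac{23}{3} + 0 = - \frac{23}{3}$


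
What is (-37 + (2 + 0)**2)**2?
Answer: 1089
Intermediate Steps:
(-37 + (2 + 0)**2)**2 = (-37 + 2**2)**2 = (-37 + 4)**2 = (-33)**2 = 1089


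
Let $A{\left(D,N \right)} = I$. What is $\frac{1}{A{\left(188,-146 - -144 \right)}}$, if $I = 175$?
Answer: $\frac{1}{175} \approx 0.0057143$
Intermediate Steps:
$A{\left(D,N \right)} = 175$
$\frac{1}{A{\left(188,-146 - -144 \right)}} = \frac{1}{175}$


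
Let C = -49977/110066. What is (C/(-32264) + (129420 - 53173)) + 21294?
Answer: 346384616836361/3551169424 ≈ 97541.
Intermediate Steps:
C = -49977/110066 (C = -49977*1/110066 = -49977/110066 ≈ -0.45406)
(C/(-32264) + (129420 - 53173)) + 21294 = (-49977/110066/(-32264) + (129420 - 53173)) + 21294 = (-49977/110066*(-1/32264) + 76247) + 21294 = (49977/3551169424 + 76247) + 21294 = 270766015121705/3551169424 + 21294 = 346384616836361/3551169424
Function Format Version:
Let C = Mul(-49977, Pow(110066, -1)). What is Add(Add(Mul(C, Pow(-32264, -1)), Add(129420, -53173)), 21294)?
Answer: Rational(346384616836361, 3551169424) ≈ 97541.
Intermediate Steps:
C = Rational(-49977, 110066) (C = Mul(-49977, Rational(1, 110066)) = Rational(-49977, 110066) ≈ -0.45406)
Add(Add(Mul(C, Pow(-32264, -1)), Add(129420, -53173)), 21294) = Add(Add(Mul(Rational(-49977, 110066), Pow(-32264, -1)), Add(129420, -53173)), 21294) = Add(Add(Mul(Rational(-49977, 110066), Rational(-1, 32264)), 76247), 21294) = Add(Add(Rational(49977, 3551169424), 76247), 21294) = Add(Rational(270766015121705, 3551169424), 21294) = Rational(346384616836361, 3551169424)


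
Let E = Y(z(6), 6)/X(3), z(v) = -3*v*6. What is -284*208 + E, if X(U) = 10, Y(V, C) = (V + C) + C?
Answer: -295408/5 ≈ -59082.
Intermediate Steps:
z(v) = -18*v
Y(V, C) = V + 2*C (Y(V, C) = (C + V) + C = V + 2*C)
E = -48/5 (E = (-18*6 + 2*6)/10 = (-108 + 12)*(⅒) = -96*⅒ = -48/5 ≈ -9.6000)
-284*208 + E = -284*208 - 48/5 = -59072 - 48/5 = -295408/5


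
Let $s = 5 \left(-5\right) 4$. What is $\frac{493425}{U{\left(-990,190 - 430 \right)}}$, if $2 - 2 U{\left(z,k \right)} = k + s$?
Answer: $\frac{54825}{19} \approx 2885.5$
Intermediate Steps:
$s = -100$ ($s = \left(-25\right) 4 = -100$)
$U{\left(z,k \right)} = 51 - \frac{k}{2}$ ($U{\left(z,k \right)} = 1 - \frac{k - 100}{2} = 1 - \frac{-100 + k}{2} = 1 - \left(-50 + \frac{k}{2}\right) = 51 - \frac{k}{2}$)
$\frac{493425}{U{\left(-990,190 - 430 \right)}} = \frac{493425}{51 - \frac{190 - 430}{2}} = \frac{493425}{51 - -120} = \frac{493425}{51 + 120} = \frac{493425}{171} = 493425 \cdot \frac{1}{171} = \frac{54825}{19}$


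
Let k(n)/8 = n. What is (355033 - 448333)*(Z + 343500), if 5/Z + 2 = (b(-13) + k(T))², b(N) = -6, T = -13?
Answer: -193861679183250/6049 ≈ -3.2049e+10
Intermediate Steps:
k(n) = 8*n
Z = 5/12098 (Z = 5/(-2 + (-6 + 8*(-13))²) = 5/(-2 + (-6 - 104)²) = 5/(-2 + (-110)²) = 5/(-2 + 12100) = 5/12098 ≈ 0.00041329)
(355033 - 448333)*(Z + 343500) = (355033 - 448333)*(5/12098 + 343500) = -93300*4155663005/12098 = -193861679183250/6049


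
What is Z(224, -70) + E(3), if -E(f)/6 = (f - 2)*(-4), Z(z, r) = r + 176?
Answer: 130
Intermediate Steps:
Z(z, r) = 176 + r
E(f) = -48 + 24*f (E(f) = -6*(f - 2)*(-4) = -6*(-2 + f)*(-4) = -6*(8 - 4*f) = -48 + 24*f)
Z(224, -70) + E(3) = (176 - 70) + (-48 + 24*3) = 106 + (-48 + 72) = 106 + 24 = 130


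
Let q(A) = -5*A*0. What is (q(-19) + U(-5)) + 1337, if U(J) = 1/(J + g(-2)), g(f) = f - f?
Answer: 6684/5 ≈ 1336.8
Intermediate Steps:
g(f) = 0
q(A) = 0
U(J) = 1/J (U(J) = 1/(J + 0) = 1/J)
(q(-19) + U(-5)) + 1337 = (0 + 1/(-5)) + 1337 = (0 - 1/5) + 1337 = -1/5 + 1337 = 6684/5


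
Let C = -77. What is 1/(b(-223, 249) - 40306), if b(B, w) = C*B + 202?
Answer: -1/22933 ≈ -4.3605e-5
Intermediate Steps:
b(B, w) = 202 - 77*B (b(B, w) = -77*B + 202 = 202 - 77*B)
1/(b(-223, 249) - 40306) = 1/((202 - 77*(-223)) - 40306) = 1/((202 + 17171) - 40306) = 1/(17373 - 40306) = 1/(-22933) = -1/22933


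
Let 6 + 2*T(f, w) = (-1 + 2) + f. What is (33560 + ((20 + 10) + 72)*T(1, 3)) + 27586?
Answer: 60942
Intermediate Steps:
T(f, w) = -5/2 + f/2 (T(f, w) = -3 + ((-1 + 2) + f)/2 = -3 + (1 + f)/2 = -3 + (½ + f/2) = -5/2 + f/2)
(33560 + ((20 + 10) + 72)*T(1, 3)) + 27586 = (33560 + ((20 + 10) + 72)*(-5/2 + (½)*1)) + 27586 = (33560 + (30 + 72)*(-5/2 + ½)) + 27586 = (33560 + 102*(-2)) + 27586 = (33560 - 204) + 27586 = 33356 + 27586 = 60942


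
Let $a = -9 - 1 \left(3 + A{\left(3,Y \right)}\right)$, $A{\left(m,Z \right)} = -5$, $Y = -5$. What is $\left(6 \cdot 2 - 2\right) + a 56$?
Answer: $-382$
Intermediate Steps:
$a = -7$ ($a = -9 - 1 \left(3 - 5\right) = -9 - 1 \left(-2\right) = -9 - -2 = -9 + 2 = -7$)
$\left(6 \cdot 2 - 2\right) + a 56 = \left(6 \cdot 2 - 2\right) - 392 = \left(12 - 2\right) - 392 = 10 - 392 = -382$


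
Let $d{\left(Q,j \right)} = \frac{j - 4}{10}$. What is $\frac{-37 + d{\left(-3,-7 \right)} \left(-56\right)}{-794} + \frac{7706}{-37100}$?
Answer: $- \frac{878903}{3682175} \approx -0.23869$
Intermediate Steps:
$d{\left(Q,j \right)} = - \frac{2}{5} + \frac{j}{10}$ ($d{\left(Q,j \right)} = \left(-4 + j\right) \frac{1}{10} = - \frac{2}{5} + \frac{j}{10}$)
$\frac{-37 + d{\left(-3,-7 \right)} \left(-56\right)}{-794} + \frac{7706}{-37100} = \frac{-37 + \left(- \frac{2}{5} + \frac{1}{10} \left(-7\right)\right) \left(-56\right)}{-794} + \frac{7706}{-37100} = \left(-37 + \left(- \frac{2}{5} - \frac{7}{10}\right) \left(-56\right)\right) \left(- \frac{1}{794}\right) + 7706 \left(- \frac{1}{37100}\right) = \left(-37 - - \frac{308}{5}\right) \left(- \frac{1}{794}\right) - \frac{3853}{18550} = \left(-37 + \frac{308}{5}\right) \left(- \frac{1}{794}\right) - \frac{3853}{18550} = \frac{123}{5} \left(- \frac{1}{794}\right) - \frac{3853}{18550} = - \frac{123}{3970} - \frac{3853}{18550} = - \frac{878903}{3682175}$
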